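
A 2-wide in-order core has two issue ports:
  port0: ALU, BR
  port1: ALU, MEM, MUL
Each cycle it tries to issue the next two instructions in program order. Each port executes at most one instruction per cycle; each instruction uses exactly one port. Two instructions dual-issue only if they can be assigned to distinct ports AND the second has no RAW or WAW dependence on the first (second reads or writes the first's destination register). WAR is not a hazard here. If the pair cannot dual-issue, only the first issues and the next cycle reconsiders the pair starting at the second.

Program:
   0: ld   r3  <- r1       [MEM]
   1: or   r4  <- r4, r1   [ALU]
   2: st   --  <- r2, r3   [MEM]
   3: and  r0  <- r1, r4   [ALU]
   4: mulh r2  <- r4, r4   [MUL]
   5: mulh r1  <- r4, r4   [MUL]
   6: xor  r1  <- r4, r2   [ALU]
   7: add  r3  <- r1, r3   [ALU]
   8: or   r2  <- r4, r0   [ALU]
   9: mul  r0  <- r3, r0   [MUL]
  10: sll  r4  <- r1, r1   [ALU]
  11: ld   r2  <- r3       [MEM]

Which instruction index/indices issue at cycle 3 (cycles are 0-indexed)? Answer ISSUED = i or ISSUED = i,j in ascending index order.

  cy0 -> i0/i1 (ld or) dual
  cy1 -> i2/i3 (st and) dual
  cy2 -> i4 (mulh) no-port MUL/MUL
  cy3 -> i5 (mulh) WAW r1
  cy4 -> i6 (xor) RAW r1
  cy5 -> i7/i8 (add or) dual
  cy6 -> i9/i10 (mul sll) dual
  cy7 -> i11 (ld) tail

ISSUED = 5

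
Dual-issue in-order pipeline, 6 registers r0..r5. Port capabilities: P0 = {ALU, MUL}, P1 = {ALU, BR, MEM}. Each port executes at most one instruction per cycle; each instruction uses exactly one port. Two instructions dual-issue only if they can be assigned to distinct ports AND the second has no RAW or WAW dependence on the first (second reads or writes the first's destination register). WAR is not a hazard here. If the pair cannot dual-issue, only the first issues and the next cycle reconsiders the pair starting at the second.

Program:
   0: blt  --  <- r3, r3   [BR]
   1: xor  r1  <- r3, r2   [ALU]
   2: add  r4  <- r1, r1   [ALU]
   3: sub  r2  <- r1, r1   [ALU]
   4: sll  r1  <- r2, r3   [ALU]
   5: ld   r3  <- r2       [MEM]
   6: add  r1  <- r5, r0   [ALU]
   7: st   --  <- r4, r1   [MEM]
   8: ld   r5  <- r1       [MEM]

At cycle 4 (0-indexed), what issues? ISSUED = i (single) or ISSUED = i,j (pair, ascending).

0. blt.BR+xor.ALU @i0+i1  | 2-wide
1. add.ALU+sub.ALU @i2+i3  | 2-wide
2. sll.ALU+ld.MEM @i4+i5  | 2-wide
3. add.ALU @i6  | RAW r1
4. st.MEM @i7  | no-port MEM/MEM
5. ld.MEM @i8  | tail

ISSUED = 7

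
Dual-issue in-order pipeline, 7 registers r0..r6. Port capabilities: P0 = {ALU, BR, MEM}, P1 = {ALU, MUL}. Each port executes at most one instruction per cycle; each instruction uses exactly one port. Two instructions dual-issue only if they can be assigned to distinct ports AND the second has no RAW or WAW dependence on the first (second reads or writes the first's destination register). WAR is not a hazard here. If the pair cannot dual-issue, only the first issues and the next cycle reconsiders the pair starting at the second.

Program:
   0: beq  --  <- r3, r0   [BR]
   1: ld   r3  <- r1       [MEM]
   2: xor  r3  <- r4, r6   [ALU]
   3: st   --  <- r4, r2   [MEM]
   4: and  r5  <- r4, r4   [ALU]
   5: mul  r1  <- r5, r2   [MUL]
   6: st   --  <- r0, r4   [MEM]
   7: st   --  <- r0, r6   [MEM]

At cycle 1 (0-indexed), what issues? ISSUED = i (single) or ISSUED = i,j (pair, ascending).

0. beq @i0  | no-port BR/MEM
1. ld @i1  | WAW r3
2. xor st @i2&i3  | 2-wide
3. and @i4  | RAW r5
4. mul st @i5&i6  | 2-wide
5. st @i7  | tail

ISSUED = 1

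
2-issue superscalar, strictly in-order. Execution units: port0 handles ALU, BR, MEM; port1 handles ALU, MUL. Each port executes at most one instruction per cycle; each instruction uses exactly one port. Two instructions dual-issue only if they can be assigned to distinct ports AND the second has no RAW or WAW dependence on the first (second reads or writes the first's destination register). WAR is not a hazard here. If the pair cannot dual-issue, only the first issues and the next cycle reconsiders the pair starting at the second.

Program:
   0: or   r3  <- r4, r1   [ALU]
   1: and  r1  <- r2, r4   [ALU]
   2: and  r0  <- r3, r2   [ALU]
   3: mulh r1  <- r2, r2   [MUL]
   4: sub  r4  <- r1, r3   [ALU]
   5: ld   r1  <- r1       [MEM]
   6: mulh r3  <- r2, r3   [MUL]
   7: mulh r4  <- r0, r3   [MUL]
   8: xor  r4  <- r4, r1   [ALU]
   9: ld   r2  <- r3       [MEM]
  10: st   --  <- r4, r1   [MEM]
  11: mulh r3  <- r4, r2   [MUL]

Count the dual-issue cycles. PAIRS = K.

t=0 i0,i1:or.ALU and.ALU ; pair
t=1 i2,i3:and.ALU mulh.MUL ; pair
t=2 i4,i5:sub.ALU ld.MEM ; pair
t=3 i6:mulh.MUL ; no-port MUL/MUL
t=4 i7:mulh.MUL ; RAW+WAW r4
t=5 i8,i9:xor.ALU ld.MEM ; pair
t=6 i10,i11:st.MEM mulh.MUL ; pair

PAIRS = 5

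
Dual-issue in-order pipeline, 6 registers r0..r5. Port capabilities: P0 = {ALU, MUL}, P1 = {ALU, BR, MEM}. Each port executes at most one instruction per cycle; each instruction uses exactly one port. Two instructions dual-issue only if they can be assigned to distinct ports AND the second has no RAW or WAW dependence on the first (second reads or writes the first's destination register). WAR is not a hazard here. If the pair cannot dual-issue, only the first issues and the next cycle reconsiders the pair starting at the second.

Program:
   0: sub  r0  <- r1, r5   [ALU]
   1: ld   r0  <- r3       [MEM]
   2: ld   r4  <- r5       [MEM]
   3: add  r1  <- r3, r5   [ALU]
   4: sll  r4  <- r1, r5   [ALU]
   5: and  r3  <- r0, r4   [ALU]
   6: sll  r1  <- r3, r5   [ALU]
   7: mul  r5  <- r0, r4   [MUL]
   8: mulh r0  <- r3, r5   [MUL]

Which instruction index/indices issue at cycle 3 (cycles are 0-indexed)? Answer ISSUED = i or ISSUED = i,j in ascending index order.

ISSUED = 4

c0: i0 sub.ALU  WAW r0
c1: i1 ld.MEM  no-port MEM/MEM
c2: i2&i3 ld.MEM add.ALU  pair
c3: i4 sll.ALU  RAW r4
c4: i5 and.ALU  RAW r3
c5: i6&i7 sll.ALU mul.MUL  pair
c6: i8 mulh.MUL  tail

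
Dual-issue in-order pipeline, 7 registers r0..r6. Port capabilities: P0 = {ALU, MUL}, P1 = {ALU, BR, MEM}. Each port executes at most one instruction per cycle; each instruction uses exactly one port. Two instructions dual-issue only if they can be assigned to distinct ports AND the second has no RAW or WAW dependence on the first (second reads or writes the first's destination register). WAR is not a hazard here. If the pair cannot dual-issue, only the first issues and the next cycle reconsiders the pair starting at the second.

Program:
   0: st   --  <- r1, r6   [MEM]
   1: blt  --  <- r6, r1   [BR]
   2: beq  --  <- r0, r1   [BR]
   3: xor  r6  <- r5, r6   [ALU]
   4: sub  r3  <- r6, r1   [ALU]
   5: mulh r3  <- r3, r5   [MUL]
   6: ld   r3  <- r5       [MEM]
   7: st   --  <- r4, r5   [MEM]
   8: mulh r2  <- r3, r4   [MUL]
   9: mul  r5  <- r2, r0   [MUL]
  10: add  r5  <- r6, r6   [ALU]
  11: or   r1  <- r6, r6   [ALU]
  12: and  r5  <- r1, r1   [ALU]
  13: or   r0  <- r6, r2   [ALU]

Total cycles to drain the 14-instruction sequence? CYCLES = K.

[0] i0  st  -- no-port MEM/BR
[1] i1  blt  -- no-port BR/BR
[2] i2/i3  beq xor  -- dual
[3] i4  sub  -- RAW+WAW r3
[4] i5  mulh  -- WAW r3
[5] i6  ld  -- no-port MEM/MEM
[6] i7/i8  st mulh  -- dual
[7] i9  mul  -- WAW r5
[8] i10/i11  add or  -- dual
[9] i12/i13  and or  -- dual

CYCLES = 10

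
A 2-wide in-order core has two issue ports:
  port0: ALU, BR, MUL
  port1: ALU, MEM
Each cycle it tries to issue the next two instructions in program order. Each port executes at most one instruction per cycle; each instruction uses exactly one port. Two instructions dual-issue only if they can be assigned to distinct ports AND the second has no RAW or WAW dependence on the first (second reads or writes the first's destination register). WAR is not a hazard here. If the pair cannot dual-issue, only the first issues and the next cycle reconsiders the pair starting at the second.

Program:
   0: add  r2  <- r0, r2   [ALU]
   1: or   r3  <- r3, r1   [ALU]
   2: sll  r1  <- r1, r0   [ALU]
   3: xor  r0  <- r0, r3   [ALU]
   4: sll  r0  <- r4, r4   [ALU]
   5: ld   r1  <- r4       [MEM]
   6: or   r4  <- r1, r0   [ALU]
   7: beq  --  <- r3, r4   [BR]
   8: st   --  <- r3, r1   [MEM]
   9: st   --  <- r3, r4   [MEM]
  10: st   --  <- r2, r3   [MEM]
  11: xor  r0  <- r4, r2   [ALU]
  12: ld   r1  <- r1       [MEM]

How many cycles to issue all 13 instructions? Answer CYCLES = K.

CYCLES = 8

0. add.ALU or.ALU @i0,i1  | dual
1. sll.ALU xor.ALU @i2,i3  | dual
2. sll.ALU ld.MEM @i4,i5  | dual
3. or.ALU @i6  | RAW r4
4. beq.BR st.MEM @i7,i8  | dual
5. st.MEM @i9  | no-port MEM/MEM
6. st.MEM xor.ALU @i10,i11  | dual
7. ld.MEM @i12  | tail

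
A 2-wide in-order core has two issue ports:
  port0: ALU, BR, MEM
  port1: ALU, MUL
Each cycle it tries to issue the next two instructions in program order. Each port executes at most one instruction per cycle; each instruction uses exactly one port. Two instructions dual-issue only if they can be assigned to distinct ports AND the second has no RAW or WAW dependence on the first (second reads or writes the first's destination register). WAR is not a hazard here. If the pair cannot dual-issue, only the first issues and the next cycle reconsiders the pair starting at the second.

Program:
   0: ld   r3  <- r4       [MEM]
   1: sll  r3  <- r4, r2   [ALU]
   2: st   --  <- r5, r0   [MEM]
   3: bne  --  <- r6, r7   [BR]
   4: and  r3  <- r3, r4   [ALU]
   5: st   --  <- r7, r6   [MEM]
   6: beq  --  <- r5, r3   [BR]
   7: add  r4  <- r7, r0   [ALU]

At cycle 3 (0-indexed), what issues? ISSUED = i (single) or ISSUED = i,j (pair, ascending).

t=0 i0:ld.MEM ; WAW r3
t=1 i1/i2:sll.ALU st.MEM ; pair
t=2 i3/i4:bne.BR and.ALU ; pair
t=3 i5:st.MEM ; no-port MEM/BR
t=4 i6/i7:beq.BR add.ALU ; pair

ISSUED = 5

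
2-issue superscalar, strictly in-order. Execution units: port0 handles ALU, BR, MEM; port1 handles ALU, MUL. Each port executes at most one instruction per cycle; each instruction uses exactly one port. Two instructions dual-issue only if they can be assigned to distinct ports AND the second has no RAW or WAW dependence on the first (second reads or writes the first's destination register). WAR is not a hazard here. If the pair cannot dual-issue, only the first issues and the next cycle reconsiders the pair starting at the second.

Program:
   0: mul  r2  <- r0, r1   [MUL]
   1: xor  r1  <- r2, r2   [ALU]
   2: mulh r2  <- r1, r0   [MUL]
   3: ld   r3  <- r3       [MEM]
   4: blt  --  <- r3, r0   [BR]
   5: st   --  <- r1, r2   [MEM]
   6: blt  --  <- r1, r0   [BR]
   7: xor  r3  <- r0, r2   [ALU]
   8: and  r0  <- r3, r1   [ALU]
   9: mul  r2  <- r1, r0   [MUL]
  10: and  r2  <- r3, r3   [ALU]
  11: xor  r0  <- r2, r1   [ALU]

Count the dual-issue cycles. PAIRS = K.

[0] i0  mul.MUL  -- RAW r2
[1] i1  xor.ALU  -- RAW r1
[2] i2+i3  mulh.MUL+ld.MEM  -- 2-wide
[3] i4  blt.BR  -- no-port BR/MEM
[4] i5  st.MEM  -- no-port MEM/BR
[5] i6+i7  blt.BR+xor.ALU  -- 2-wide
[6] i8  and.ALU  -- RAW r0
[7] i9  mul.MUL  -- WAW r2
[8] i10  and.ALU  -- RAW r2
[9] i11  xor.ALU  -- tail

PAIRS = 2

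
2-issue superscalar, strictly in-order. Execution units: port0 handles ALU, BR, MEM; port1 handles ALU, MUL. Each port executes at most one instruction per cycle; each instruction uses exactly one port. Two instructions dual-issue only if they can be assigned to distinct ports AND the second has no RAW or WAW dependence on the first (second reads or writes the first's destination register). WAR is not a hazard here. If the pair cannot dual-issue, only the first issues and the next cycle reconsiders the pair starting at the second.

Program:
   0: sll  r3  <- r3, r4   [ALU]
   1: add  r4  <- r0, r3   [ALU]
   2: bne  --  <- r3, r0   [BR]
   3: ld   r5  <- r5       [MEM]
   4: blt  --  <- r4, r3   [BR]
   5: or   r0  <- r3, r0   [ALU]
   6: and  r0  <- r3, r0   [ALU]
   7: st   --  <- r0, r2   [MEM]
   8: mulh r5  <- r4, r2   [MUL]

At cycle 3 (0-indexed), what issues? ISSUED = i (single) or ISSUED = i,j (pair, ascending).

ISSUED = 4,5

#0 head=0: sll i0 RAW r3
#1 head=1: add;bne i1,i2 pair
#2 head=3: ld i3 no-port MEM/BR
#3 head=4: blt;or i4,i5 pair
#4 head=6: and i6 RAW r0
#5 head=7: st;mulh i7,i8 pair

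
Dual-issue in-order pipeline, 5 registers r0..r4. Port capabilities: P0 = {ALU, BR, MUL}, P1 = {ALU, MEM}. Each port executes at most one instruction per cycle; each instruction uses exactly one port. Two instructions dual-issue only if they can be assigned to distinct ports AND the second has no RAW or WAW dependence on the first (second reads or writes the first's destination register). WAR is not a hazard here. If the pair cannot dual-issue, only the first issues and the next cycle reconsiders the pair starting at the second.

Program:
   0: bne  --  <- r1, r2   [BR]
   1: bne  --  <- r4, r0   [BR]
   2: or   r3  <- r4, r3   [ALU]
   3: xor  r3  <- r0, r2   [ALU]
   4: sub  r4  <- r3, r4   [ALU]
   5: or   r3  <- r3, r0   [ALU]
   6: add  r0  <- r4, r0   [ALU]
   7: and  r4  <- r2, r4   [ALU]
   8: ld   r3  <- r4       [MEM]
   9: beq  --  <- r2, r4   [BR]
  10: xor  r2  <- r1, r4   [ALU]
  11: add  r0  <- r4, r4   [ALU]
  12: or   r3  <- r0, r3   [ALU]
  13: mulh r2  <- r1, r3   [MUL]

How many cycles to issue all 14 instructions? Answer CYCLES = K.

CYCLES = 9

0. bne.BR @i0  | no-port BR/BR
1. bne.BR;or.ALU @i1+i2  | 2-wide
2. xor.ALU @i3  | RAW r3
3. sub.ALU;or.ALU @i4+i5  | 2-wide
4. add.ALU;and.ALU @i6+i7  | 2-wide
5. ld.MEM;beq.BR @i8+i9  | 2-wide
6. xor.ALU;add.ALU @i10+i11  | 2-wide
7. or.ALU @i12  | RAW r3
8. mulh.MUL @i13  | tail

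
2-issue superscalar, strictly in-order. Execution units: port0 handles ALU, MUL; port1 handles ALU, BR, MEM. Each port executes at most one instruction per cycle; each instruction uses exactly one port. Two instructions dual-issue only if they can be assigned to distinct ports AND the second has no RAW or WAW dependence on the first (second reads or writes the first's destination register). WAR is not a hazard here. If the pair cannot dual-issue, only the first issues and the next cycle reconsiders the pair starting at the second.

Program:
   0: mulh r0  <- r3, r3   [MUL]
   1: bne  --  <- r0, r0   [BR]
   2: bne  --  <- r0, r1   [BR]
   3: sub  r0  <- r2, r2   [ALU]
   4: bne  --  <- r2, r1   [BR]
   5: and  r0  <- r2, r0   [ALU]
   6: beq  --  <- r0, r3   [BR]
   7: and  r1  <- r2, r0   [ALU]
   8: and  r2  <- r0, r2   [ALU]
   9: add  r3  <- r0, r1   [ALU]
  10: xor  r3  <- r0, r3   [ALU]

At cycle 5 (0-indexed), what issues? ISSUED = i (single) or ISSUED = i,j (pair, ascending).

  cy0 -> i0 (mulh) RAW r0
  cy1 -> i1 (bne) no-port BR/BR
  cy2 -> i2&i3 (bne+sub) pair
  cy3 -> i4&i5 (bne+and) pair
  cy4 -> i6&i7 (beq+and) pair
  cy5 -> i8&i9 (and+add) pair
  cy6 -> i10 (xor) tail

ISSUED = 8,9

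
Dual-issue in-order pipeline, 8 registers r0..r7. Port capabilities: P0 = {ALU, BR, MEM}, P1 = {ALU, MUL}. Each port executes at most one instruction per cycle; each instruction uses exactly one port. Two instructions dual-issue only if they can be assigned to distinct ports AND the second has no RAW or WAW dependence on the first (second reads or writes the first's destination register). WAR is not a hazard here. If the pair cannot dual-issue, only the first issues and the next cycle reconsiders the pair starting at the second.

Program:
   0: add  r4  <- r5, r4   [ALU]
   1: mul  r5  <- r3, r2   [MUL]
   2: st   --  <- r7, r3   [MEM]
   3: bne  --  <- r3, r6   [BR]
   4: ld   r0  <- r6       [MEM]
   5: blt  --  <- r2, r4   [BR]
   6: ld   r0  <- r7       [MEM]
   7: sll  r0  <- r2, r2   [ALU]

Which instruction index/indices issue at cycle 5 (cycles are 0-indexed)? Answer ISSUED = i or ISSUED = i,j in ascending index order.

ISSUED = 6

t=0 i0+i1:add/mul ; dual
t=1 i2:st ; no-port MEM/BR
t=2 i3:bne ; no-port BR/MEM
t=3 i4:ld ; no-port MEM/BR
t=4 i5:blt ; no-port BR/MEM
t=5 i6:ld ; WAW r0
t=6 i7:sll ; tail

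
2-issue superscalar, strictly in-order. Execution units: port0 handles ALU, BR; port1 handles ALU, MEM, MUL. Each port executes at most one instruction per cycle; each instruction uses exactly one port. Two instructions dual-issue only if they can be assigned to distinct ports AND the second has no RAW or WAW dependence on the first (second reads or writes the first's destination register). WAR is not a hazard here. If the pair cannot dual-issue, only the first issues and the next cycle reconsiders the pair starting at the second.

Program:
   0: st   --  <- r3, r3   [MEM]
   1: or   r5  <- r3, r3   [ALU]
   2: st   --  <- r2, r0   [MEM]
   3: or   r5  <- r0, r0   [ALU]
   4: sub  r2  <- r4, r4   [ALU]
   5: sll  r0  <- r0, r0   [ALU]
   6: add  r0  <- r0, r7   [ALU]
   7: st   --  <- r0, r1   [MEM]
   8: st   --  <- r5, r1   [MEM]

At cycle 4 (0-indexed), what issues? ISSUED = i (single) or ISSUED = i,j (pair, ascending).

t=0 i0,i1:st.MEM;or.ALU ; 2-wide
t=1 i2,i3:st.MEM;or.ALU ; 2-wide
t=2 i4,i5:sub.ALU;sll.ALU ; 2-wide
t=3 i6:add.ALU ; RAW r0
t=4 i7:st.MEM ; no-port MEM/MEM
t=5 i8:st.MEM ; tail

ISSUED = 7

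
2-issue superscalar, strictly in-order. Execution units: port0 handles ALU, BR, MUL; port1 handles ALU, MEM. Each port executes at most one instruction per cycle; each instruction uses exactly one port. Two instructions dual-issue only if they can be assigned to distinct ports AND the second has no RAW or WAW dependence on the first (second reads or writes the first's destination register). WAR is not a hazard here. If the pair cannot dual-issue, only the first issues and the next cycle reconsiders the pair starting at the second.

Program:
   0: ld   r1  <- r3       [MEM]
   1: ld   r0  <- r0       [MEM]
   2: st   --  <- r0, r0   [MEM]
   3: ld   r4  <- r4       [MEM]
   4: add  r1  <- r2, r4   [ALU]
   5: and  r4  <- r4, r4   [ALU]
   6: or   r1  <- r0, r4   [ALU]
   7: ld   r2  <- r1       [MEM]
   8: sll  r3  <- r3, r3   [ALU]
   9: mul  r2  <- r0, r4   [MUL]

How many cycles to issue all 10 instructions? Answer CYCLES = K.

#0 head=0: ld i0 no-port MEM/MEM
#1 head=1: ld i1 no-port MEM/MEM
#2 head=2: st i2 no-port MEM/MEM
#3 head=3: ld i3 RAW r4
#4 head=4: add+and i4/i5 dual
#5 head=6: or i6 RAW r1
#6 head=7: ld+sll i7/i8 dual
#7 head=9: mul i9 tail

CYCLES = 8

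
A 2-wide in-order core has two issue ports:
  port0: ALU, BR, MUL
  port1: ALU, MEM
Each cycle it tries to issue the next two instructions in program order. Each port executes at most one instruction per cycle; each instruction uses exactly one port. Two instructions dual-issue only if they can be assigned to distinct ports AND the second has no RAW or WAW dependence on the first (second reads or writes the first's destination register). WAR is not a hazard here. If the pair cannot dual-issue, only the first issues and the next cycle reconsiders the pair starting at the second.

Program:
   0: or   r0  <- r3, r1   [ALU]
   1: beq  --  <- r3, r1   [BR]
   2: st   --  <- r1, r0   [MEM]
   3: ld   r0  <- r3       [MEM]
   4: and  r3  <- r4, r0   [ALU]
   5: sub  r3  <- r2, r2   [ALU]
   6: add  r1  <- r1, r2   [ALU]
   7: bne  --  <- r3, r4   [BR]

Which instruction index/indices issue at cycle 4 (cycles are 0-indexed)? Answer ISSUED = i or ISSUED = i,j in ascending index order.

[0] i0+i1  or.ALU;beq.BR  -- dual
[1] i2  st.MEM  -- no-port MEM/MEM
[2] i3  ld.MEM  -- RAW r0
[3] i4  and.ALU  -- WAW r3
[4] i5+i6  sub.ALU;add.ALU  -- dual
[5] i7  bne.BR  -- tail

ISSUED = 5,6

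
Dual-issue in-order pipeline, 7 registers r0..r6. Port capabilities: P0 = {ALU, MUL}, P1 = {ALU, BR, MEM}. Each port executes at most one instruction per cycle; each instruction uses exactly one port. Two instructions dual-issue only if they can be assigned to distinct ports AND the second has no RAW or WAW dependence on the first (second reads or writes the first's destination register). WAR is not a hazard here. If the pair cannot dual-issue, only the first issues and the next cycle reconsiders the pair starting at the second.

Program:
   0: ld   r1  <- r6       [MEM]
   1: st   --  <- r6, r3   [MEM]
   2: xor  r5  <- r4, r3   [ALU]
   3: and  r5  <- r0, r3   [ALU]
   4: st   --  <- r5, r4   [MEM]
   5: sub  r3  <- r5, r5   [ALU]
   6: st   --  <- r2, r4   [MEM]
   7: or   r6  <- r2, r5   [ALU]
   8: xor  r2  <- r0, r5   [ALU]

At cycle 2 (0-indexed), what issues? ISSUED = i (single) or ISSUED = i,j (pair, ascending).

0. ld.MEM @i0  | no-port MEM/MEM
1. st.MEM/xor.ALU @i1+i2  | dual
2. and.ALU @i3  | RAW r5
3. st.MEM/sub.ALU @i4+i5  | dual
4. st.MEM/or.ALU @i6+i7  | dual
5. xor.ALU @i8  | tail

ISSUED = 3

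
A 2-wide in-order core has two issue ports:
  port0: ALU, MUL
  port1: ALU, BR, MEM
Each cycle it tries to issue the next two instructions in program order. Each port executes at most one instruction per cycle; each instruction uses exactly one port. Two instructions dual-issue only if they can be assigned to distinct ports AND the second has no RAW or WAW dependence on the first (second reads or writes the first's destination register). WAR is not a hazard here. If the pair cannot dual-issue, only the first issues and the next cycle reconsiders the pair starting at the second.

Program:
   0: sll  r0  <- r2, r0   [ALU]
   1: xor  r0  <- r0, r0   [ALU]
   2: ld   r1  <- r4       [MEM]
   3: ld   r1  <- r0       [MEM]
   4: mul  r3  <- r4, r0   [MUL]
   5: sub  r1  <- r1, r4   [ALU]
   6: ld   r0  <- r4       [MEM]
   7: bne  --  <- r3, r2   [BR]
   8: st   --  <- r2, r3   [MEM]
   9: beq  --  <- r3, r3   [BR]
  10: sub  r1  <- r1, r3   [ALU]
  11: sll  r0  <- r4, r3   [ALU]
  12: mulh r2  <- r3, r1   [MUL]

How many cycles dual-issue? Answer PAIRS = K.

t=0 i0:sll ; RAW+WAW r0
t=1 i1/i2:xor/ld ; dual
t=2 i3/i4:ld/mul ; dual
t=3 i5/i6:sub/ld ; dual
t=4 i7:bne ; no-port BR/MEM
t=5 i8:st ; no-port MEM/BR
t=6 i9/i10:beq/sub ; dual
t=7 i11/i12:sll/mulh ; dual

PAIRS = 5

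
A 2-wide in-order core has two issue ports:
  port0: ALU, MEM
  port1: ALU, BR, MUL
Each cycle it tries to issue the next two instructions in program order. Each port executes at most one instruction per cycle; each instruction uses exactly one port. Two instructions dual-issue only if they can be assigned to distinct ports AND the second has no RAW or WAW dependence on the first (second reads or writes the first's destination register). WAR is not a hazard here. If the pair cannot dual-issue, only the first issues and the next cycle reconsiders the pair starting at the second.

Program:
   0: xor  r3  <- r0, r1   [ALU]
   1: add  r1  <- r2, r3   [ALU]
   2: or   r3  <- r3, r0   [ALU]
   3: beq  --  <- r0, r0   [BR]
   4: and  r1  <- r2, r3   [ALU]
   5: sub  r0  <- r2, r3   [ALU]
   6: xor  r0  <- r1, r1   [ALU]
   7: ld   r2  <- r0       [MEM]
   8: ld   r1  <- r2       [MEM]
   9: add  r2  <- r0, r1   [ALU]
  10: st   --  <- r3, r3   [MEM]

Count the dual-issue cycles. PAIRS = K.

[0] i0  xor  -- RAW r3
[1] i1,i2  add;or  -- pair
[2] i3,i4  beq;and  -- pair
[3] i5  sub  -- WAW r0
[4] i6  xor  -- RAW r0
[5] i7  ld  -- no-port MEM/MEM
[6] i8  ld  -- RAW r1
[7] i9,i10  add;st  -- pair

PAIRS = 3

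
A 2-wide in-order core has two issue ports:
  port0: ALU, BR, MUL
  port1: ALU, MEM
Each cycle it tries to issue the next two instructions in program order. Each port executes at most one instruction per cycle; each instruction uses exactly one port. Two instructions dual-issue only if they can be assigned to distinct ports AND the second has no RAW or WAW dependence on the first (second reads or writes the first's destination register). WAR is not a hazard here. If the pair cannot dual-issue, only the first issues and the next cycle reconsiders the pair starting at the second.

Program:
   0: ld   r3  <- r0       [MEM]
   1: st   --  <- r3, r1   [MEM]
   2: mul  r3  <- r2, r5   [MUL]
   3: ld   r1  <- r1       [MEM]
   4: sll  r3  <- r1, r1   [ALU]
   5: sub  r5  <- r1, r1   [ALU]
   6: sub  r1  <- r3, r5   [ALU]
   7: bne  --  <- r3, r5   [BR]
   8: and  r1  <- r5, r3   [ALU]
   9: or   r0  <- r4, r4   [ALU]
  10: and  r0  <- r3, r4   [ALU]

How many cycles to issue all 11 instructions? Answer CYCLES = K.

  cy0 -> i0 (ld) no-port MEM/MEM
  cy1 -> i1/i2 (st+mul) 2-wide
  cy2 -> i3 (ld) RAW r1
  cy3 -> i4/i5 (sll+sub) 2-wide
  cy4 -> i6/i7 (sub+bne) 2-wide
  cy5 -> i8/i9 (and+or) 2-wide
  cy6 -> i10 (and) tail

CYCLES = 7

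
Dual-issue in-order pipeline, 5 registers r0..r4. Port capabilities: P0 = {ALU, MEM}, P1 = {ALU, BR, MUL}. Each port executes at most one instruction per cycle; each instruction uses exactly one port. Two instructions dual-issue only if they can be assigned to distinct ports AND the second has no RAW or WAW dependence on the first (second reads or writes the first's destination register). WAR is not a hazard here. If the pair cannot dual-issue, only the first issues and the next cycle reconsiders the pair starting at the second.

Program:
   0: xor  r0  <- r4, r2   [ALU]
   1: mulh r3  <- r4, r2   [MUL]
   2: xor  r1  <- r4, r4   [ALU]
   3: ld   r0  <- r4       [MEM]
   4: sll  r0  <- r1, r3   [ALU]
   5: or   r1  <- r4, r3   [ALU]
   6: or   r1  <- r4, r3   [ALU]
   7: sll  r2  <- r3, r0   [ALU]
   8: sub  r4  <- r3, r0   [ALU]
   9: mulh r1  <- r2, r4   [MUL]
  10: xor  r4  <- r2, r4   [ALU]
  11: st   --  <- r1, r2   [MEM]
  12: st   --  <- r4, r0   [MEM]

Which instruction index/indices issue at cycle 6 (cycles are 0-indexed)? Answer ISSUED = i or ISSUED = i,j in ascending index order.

ISSUED = 11

c0: i0+i1 xor mulh  pair
c1: i2+i3 xor ld  pair
c2: i4+i5 sll or  pair
c3: i6+i7 or sll  pair
c4: i8 sub  RAW r4
c5: i9+i10 mulh xor  pair
c6: i11 st  no-port MEM/MEM
c7: i12 st  tail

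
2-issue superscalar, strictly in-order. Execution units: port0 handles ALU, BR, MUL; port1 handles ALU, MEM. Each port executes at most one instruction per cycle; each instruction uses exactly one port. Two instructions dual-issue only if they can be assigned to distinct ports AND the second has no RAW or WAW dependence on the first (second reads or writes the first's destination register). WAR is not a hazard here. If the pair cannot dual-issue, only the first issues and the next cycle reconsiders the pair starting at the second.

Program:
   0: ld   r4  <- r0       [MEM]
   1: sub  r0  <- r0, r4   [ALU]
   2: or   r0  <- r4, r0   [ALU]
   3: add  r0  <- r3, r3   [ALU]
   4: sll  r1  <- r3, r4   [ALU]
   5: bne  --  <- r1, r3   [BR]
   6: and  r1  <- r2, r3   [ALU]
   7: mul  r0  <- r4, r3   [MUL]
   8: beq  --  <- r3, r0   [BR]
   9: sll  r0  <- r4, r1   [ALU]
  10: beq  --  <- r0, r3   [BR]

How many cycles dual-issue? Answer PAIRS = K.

PAIRS = 3

  cy0 -> i0 (ld.MEM) RAW r4
  cy1 -> i1 (sub.ALU) RAW+WAW r0
  cy2 -> i2 (or.ALU) WAW r0
  cy3 -> i3+i4 (add.ALU sll.ALU) pair
  cy4 -> i5+i6 (bne.BR and.ALU) pair
  cy5 -> i7 (mul.MUL) no-port MUL/BR
  cy6 -> i8+i9 (beq.BR sll.ALU) pair
  cy7 -> i10 (beq.BR) tail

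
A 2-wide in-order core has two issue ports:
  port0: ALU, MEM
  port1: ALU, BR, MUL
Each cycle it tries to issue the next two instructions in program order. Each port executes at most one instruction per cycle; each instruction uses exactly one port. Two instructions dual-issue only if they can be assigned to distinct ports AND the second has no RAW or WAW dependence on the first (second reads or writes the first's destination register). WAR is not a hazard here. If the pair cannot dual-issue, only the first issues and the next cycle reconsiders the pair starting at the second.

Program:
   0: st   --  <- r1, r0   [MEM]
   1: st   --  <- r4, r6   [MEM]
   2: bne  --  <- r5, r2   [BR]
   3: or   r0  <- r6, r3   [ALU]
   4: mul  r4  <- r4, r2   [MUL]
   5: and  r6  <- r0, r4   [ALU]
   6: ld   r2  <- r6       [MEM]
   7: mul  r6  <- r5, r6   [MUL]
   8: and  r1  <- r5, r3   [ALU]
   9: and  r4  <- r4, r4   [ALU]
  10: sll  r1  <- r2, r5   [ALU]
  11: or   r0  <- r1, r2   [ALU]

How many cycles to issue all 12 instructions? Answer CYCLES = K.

CYCLES = 8

t=0 i0:st ; no-port MEM/MEM
t=1 i1&i2:st+bne ; pair
t=2 i3&i4:or+mul ; pair
t=3 i5:and ; RAW r6
t=4 i6&i7:ld+mul ; pair
t=5 i8&i9:and+and ; pair
t=6 i10:sll ; RAW r1
t=7 i11:or ; tail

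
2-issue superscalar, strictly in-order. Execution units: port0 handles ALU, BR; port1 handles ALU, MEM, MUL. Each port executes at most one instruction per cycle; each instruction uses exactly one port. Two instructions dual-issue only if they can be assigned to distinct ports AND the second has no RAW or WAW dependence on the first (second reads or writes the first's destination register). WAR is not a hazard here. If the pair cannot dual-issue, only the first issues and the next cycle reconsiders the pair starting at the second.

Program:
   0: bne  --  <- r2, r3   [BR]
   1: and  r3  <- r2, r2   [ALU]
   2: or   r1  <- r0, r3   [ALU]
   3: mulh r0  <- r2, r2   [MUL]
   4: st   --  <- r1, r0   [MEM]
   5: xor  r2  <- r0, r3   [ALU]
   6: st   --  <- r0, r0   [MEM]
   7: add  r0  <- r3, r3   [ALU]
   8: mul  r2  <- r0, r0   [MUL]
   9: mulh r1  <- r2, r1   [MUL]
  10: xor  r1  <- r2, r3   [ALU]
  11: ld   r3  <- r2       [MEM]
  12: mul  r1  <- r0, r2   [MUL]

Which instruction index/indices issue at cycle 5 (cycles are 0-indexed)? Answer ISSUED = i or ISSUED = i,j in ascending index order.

ISSUED = 9

  cy0 -> i0,i1 (bne.BR/and.ALU) dual
  cy1 -> i2,i3 (or.ALU/mulh.MUL) dual
  cy2 -> i4,i5 (st.MEM/xor.ALU) dual
  cy3 -> i6,i7 (st.MEM/add.ALU) dual
  cy4 -> i8 (mul.MUL) no-port MUL/MUL
  cy5 -> i9 (mulh.MUL) WAW r1
  cy6 -> i10,i11 (xor.ALU/ld.MEM) dual
  cy7 -> i12 (mul.MUL) tail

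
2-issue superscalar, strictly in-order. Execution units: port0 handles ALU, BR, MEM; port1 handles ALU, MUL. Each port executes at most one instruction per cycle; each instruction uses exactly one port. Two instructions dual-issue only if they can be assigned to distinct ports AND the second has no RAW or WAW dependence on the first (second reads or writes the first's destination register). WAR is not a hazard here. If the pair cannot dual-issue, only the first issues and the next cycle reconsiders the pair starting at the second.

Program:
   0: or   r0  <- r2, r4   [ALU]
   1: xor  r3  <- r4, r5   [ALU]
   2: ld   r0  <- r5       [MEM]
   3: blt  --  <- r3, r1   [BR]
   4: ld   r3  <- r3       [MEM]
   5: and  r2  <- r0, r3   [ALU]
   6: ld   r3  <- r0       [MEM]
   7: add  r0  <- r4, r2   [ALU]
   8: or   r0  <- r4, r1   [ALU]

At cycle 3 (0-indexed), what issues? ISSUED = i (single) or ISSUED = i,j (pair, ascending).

c0: i0/i1 or/xor  dual
c1: i2 ld  no-port MEM/BR
c2: i3 blt  no-port BR/MEM
c3: i4 ld  RAW r3
c4: i5/i6 and/ld  dual
c5: i7 add  WAW r0
c6: i8 or  tail

ISSUED = 4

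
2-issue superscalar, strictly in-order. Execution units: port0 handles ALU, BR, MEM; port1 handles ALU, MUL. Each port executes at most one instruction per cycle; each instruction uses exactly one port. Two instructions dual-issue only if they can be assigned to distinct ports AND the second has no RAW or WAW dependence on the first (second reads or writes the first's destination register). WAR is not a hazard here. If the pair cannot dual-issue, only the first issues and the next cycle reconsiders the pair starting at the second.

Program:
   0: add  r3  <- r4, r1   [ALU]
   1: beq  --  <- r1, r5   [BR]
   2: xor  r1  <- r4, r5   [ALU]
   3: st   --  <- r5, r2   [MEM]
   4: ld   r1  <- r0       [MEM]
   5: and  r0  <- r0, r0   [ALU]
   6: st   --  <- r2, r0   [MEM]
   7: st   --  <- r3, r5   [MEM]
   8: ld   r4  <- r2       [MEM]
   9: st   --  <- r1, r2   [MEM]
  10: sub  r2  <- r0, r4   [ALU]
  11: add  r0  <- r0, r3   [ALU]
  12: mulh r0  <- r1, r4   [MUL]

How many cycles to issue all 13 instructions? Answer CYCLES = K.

0. add.ALU+beq.BR @i0+i1  | pair
1. xor.ALU+st.MEM @i2+i3  | pair
2. ld.MEM+and.ALU @i4+i5  | pair
3. st.MEM @i6  | no-port MEM/MEM
4. st.MEM @i7  | no-port MEM/MEM
5. ld.MEM @i8  | no-port MEM/MEM
6. st.MEM+sub.ALU @i9+i10  | pair
7. add.ALU @i11  | WAW r0
8. mulh.MUL @i12  | tail

CYCLES = 9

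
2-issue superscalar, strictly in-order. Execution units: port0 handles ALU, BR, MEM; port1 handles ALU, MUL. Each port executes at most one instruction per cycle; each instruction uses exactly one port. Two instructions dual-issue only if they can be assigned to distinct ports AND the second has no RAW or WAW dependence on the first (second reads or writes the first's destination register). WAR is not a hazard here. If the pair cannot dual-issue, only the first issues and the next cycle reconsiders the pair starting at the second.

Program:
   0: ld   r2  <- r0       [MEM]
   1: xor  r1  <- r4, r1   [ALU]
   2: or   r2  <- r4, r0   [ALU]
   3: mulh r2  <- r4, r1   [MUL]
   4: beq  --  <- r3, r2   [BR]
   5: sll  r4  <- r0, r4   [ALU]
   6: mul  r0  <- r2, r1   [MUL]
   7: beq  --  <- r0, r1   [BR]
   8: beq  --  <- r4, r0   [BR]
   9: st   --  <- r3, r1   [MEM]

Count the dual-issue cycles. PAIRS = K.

PAIRS = 2

c0: i0&i1 ld.MEM/xor.ALU  2-wide
c1: i2 or.ALU  WAW r2
c2: i3 mulh.MUL  RAW r2
c3: i4&i5 beq.BR/sll.ALU  2-wide
c4: i6 mul.MUL  RAW r0
c5: i7 beq.BR  no-port BR/BR
c6: i8 beq.BR  no-port BR/MEM
c7: i9 st.MEM  tail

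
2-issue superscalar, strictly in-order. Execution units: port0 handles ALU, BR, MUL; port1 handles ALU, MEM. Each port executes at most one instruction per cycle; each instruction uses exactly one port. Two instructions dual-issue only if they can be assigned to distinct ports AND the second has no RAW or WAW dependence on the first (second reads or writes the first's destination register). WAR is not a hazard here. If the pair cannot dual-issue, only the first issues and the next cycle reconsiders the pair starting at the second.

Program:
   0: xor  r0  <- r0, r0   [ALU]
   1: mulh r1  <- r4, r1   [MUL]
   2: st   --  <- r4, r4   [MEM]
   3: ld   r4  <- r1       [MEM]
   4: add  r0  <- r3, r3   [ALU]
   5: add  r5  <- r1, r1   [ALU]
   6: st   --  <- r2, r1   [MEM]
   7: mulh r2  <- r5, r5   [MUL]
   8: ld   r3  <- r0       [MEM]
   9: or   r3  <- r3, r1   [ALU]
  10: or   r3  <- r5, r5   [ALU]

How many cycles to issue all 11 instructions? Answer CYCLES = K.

CYCLES = 7

t=0 i0/i1:xor.ALU+mulh.MUL ; pair
t=1 i2:st.MEM ; no-port MEM/MEM
t=2 i3/i4:ld.MEM+add.ALU ; pair
t=3 i5/i6:add.ALU+st.MEM ; pair
t=4 i7/i8:mulh.MUL+ld.MEM ; pair
t=5 i9:or.ALU ; WAW r3
t=6 i10:or.ALU ; tail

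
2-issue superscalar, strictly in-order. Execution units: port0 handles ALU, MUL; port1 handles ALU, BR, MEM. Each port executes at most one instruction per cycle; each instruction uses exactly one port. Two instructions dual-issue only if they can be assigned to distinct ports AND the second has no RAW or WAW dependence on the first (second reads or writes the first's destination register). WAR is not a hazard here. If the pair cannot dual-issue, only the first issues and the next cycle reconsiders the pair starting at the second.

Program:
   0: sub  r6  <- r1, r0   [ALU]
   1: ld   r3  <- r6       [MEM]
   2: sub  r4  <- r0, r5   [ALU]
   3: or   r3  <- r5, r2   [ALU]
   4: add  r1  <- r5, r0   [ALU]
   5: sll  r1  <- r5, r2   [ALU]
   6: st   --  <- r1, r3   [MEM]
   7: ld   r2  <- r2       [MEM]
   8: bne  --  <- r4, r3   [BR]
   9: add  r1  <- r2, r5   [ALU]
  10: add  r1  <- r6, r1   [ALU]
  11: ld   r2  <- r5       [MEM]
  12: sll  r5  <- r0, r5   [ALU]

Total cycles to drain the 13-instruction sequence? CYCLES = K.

CYCLES = 9

t=0 i0:sub.ALU ; RAW r6
t=1 i1,i2:ld.MEM/sub.ALU ; 2-wide
t=2 i3,i4:or.ALU/add.ALU ; 2-wide
t=3 i5:sll.ALU ; RAW r1
t=4 i6:st.MEM ; no-port MEM/MEM
t=5 i7:ld.MEM ; no-port MEM/BR
t=6 i8,i9:bne.BR/add.ALU ; 2-wide
t=7 i10,i11:add.ALU/ld.MEM ; 2-wide
t=8 i12:sll.ALU ; tail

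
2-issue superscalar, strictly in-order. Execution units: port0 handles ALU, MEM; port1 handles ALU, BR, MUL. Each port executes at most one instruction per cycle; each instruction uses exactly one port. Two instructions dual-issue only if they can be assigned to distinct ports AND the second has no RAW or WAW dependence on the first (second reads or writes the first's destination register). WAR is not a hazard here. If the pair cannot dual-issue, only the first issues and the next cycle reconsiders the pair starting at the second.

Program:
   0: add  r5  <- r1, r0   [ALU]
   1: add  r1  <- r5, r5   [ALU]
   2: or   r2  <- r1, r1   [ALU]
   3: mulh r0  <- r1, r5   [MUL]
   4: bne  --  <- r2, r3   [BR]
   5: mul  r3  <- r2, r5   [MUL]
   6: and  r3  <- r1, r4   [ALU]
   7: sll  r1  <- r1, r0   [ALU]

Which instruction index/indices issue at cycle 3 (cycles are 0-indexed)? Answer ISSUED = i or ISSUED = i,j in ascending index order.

c0: i0 add  RAW r5
c1: i1 add  RAW r1
c2: i2,i3 or+mulh  pair
c3: i4 bne  no-port BR/MUL
c4: i5 mul  WAW r3
c5: i6,i7 and+sll  pair

ISSUED = 4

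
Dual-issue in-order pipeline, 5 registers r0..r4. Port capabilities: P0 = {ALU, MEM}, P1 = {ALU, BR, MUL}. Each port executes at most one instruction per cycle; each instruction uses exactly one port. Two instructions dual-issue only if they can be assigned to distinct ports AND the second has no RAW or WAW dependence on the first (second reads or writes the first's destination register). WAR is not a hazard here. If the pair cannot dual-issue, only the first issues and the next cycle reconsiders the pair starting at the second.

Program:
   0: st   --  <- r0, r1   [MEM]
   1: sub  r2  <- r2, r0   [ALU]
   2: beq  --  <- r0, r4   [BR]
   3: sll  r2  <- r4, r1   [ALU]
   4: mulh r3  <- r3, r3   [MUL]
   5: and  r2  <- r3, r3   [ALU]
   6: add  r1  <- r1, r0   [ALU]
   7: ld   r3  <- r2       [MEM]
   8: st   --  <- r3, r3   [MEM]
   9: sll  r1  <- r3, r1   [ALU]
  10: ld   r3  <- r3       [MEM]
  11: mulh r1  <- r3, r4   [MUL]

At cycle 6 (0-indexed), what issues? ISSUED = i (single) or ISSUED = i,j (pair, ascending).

ISSUED = 10

[0] i0&i1  st;sub  -- pair
[1] i2&i3  beq;sll  -- pair
[2] i4  mulh  -- RAW r3
[3] i5&i6  and;add  -- pair
[4] i7  ld  -- no-port MEM/MEM
[5] i8&i9  st;sll  -- pair
[6] i10  ld  -- RAW r3
[7] i11  mulh  -- tail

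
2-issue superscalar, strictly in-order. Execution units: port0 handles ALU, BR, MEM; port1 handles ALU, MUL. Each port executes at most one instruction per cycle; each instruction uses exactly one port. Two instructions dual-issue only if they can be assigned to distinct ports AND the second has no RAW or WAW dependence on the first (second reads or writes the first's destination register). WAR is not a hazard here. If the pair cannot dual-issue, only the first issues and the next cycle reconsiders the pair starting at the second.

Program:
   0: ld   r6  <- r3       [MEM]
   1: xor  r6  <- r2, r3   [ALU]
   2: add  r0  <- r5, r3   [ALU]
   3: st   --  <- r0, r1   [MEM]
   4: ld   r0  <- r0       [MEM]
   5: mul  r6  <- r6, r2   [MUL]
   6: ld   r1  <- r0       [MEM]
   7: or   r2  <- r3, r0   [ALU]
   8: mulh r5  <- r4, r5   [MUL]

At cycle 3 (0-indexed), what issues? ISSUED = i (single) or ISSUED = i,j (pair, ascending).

ISSUED = 4,5

[0] i0  ld  -- WAW r6
[1] i1,i2  xor add  -- pair
[2] i3  st  -- no-port MEM/MEM
[3] i4,i5  ld mul  -- pair
[4] i6,i7  ld or  -- pair
[5] i8  mulh  -- tail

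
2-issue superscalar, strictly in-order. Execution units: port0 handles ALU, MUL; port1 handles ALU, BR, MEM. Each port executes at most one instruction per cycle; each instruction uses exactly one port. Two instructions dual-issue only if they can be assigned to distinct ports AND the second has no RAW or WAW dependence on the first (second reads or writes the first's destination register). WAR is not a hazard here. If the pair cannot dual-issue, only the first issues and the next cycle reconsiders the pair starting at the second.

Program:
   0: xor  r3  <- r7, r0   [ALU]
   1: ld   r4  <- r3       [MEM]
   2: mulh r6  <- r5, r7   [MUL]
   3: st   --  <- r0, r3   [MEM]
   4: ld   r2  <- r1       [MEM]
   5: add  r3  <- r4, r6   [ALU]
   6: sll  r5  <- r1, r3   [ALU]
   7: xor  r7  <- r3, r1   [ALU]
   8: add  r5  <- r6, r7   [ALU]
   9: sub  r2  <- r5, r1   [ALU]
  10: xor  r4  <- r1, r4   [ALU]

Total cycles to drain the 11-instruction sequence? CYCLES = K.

t=0 i0:xor.ALU ; RAW r3
t=1 i1+i2:ld.MEM mulh.MUL ; pair
t=2 i3:st.MEM ; no-port MEM/MEM
t=3 i4+i5:ld.MEM add.ALU ; pair
t=4 i6+i7:sll.ALU xor.ALU ; pair
t=5 i8:add.ALU ; RAW r5
t=6 i9+i10:sub.ALU xor.ALU ; pair

CYCLES = 7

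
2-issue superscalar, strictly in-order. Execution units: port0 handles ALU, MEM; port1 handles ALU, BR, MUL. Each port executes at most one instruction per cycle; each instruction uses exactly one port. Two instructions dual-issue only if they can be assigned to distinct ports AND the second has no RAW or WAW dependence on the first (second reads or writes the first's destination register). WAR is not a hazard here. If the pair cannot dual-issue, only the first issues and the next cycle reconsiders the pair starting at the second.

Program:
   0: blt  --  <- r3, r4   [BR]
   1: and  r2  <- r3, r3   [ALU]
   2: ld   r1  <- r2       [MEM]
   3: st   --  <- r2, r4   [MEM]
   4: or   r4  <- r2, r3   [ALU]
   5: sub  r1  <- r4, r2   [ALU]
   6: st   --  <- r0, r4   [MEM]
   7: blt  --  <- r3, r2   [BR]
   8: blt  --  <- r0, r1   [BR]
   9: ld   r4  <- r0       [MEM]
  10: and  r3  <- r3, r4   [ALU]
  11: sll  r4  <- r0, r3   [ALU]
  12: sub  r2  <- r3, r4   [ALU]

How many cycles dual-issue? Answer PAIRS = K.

PAIRS = 4

  cy0 -> i0&i1 (blt+and) 2-wide
  cy1 -> i2 (ld) no-port MEM/MEM
  cy2 -> i3&i4 (st+or) 2-wide
  cy3 -> i5&i6 (sub+st) 2-wide
  cy4 -> i7 (blt) no-port BR/BR
  cy5 -> i8&i9 (blt+ld) 2-wide
  cy6 -> i10 (and) RAW r3
  cy7 -> i11 (sll) RAW r4
  cy8 -> i12 (sub) tail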